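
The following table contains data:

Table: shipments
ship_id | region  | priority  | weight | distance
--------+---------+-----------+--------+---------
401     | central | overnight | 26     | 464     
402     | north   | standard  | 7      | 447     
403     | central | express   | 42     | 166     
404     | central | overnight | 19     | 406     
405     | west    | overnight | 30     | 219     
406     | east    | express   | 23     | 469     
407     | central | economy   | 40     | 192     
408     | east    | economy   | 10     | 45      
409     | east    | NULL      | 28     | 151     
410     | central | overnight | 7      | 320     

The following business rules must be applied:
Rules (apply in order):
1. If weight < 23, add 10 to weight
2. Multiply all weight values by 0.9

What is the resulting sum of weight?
244.8

Step 1: Apply Rule 1 - Add 10 to records with weight < 23
  - 4 records affected: 43 + (4 × 10) = 83
  - Unaffected records: 189
  - Sum after Rule 1: 272
Step 2: Apply Rule 2 - Multiply all by 0.9
  - 272 × 0.9 = 244.8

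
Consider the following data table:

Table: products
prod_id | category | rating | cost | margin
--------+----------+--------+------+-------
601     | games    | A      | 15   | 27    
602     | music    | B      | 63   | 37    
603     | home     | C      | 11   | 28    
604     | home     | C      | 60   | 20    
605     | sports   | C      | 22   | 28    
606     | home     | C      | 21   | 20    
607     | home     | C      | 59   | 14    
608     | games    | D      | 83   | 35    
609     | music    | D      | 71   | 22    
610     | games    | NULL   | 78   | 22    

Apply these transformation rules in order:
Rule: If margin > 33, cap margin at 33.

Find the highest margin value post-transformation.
33

Step 1: Original maximum margin = 37
Step 2: Apply cap at 33
Step 3: 2 records had margin > 33 and were capped
Step 4: Maximum after transformation = 33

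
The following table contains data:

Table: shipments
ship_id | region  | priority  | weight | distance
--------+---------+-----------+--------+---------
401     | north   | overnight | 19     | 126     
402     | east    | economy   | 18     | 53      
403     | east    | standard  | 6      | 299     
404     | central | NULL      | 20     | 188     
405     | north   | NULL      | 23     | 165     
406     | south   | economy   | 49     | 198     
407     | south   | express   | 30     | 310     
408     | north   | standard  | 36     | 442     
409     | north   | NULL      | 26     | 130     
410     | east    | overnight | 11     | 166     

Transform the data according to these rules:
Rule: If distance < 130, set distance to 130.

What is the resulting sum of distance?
2158

Step 1: 2 records have distance < 130
Step 2: These records originally summed to 179
Step 3: After setting to minimum: 2 × 130 = 260
Step 4: Unaffected records sum: 1898
Step 5: Final sum = 260 + 1898 = 2158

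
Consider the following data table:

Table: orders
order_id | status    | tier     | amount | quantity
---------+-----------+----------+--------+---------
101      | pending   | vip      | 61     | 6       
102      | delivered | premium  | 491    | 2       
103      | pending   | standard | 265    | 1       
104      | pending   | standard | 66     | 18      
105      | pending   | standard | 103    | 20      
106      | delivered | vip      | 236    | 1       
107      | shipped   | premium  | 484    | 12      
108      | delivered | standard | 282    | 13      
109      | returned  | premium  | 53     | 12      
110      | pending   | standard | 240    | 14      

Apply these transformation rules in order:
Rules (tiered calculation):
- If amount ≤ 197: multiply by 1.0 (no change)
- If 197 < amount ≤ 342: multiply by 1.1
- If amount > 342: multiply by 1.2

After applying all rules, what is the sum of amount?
2578.3

Step 1: Tier 1 (amount ≤ 197): 4 records, sum = 283 × 1.0 = 283.0
Step 2: Tier 2 (197 < amount ≤ 342): 4 records, sum = 1023 × 1.1 = 1125.3
Step 3: Tier 3 (amount > 342): 2 records, sum = 975 × 1.2 = 1170.0
Step 4: Final sum = 283.0 + 1125.3 + 1170.0 = 2578.3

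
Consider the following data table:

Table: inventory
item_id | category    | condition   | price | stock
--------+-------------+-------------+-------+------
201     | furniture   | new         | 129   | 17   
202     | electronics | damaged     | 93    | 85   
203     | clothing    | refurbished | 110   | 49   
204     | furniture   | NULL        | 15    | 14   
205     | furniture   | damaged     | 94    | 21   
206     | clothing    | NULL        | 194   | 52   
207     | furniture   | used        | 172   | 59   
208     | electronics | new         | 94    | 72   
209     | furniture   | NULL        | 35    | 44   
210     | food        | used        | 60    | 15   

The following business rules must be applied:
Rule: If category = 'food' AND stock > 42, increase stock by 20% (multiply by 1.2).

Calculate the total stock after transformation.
428

Step 1: Find records where category = 'food' AND stock > 42
Step 2: 0 records match, summing to 0
Step 3: After multiplier: 0 × 1.2 = 0.0
Step 4: Unaffected records sum: 428
Step 5: Final sum = 0.0 + 428 = 428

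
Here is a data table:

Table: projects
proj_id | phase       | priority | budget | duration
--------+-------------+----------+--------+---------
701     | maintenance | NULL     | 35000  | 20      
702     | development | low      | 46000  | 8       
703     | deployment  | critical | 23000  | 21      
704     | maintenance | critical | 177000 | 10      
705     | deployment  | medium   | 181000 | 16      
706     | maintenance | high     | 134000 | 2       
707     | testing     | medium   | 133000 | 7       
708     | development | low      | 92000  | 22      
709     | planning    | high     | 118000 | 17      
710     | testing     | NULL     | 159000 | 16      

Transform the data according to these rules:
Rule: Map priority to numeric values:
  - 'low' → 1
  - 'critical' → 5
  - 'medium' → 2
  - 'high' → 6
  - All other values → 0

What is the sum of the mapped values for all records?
28

Step 1: Apply mapping to each record
Step 2: Count by status:
  'low': 2 records × 1 = 2
  'critical': 2 records × 5 = 10
  'medium': 2 records × 2 = 4
  'high': 2 records × 6 = 12
Step 3: Sum all mapped values = 28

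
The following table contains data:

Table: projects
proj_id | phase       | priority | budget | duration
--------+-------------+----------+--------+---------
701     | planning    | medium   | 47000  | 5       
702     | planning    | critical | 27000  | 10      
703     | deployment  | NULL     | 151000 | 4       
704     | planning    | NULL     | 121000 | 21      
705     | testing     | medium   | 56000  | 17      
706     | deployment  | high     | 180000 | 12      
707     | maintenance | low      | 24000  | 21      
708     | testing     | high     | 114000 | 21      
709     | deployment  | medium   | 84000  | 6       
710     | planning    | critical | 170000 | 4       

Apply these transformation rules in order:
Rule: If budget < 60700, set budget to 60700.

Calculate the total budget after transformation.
1062800

Step 1: 4 records have budget < 60700
Step 2: These records originally summed to 154000
Step 3: After setting to minimum: 4 × 60700 = 242800
Step 4: Unaffected records sum: 820000
Step 5: Final sum = 242800 + 820000 = 1062800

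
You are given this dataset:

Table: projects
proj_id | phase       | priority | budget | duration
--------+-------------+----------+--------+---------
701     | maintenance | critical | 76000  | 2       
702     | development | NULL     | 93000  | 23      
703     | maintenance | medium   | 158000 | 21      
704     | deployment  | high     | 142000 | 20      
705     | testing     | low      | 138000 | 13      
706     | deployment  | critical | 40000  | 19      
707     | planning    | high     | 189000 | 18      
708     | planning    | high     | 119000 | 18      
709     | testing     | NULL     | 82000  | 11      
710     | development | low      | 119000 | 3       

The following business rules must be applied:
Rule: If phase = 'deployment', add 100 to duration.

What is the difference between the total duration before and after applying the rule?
200

Step 1: Original sum of duration = 148
Step 2: 2 records have phase = 'deployment'
Step 3: Each affected record changes by 100
Step 4: Total change = 2 × 100 = 200
Step 5: New sum = 148 + 200 = 348
Step 6: Difference = |348 - 148| = 200
        (Sum increased by 200)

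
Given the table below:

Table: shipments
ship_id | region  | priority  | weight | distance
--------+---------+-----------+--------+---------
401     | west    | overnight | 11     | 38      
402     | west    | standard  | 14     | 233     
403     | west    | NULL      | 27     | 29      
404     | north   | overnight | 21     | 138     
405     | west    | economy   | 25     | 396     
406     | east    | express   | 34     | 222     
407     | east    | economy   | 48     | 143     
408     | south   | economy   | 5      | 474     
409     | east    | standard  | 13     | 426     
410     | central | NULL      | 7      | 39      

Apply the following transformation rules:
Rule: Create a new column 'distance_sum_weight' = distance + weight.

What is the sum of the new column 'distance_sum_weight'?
2343

Step 1: For each record, compute distance + weight
Example calculations:
  38 + 11 = 49
  233 + 14 = 247
  29 + 27 = 56
  ...
Step 2: Sum all derived values
Step 3: Total = 2343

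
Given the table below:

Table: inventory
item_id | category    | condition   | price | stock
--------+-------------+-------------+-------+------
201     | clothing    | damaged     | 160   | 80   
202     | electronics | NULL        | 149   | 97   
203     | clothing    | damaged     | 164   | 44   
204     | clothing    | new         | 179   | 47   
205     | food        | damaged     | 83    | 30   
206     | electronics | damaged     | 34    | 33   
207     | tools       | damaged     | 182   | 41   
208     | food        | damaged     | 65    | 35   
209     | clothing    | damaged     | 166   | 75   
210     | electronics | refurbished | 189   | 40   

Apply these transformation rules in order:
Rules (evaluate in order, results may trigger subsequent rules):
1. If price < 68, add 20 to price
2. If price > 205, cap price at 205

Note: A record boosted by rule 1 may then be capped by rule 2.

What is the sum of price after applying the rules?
1411

Step 1: Apply rule 1 to records with price < 68
  - 2 records get bonus of 20
  - Of these, 0 records then exceed 205 and get capped
Step 2: Apply rule 2 to records with price > 205
  - 0 records (original) are capped
Step 3: Calculate final sum = 1411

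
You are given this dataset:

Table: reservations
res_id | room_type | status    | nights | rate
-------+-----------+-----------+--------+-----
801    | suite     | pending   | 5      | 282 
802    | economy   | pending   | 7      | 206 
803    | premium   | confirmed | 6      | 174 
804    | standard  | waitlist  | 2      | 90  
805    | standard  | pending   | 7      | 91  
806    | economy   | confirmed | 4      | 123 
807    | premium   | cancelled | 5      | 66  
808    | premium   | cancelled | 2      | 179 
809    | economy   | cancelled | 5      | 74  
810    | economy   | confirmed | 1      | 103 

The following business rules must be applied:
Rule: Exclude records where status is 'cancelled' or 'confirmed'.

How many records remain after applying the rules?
4

Step 1: Count records to exclude
  - 3 (cancelled) + 3 (confirmed) = 6 records
Step 2: Total records: 10
Step 3: Remaining = 10 - 6 = 4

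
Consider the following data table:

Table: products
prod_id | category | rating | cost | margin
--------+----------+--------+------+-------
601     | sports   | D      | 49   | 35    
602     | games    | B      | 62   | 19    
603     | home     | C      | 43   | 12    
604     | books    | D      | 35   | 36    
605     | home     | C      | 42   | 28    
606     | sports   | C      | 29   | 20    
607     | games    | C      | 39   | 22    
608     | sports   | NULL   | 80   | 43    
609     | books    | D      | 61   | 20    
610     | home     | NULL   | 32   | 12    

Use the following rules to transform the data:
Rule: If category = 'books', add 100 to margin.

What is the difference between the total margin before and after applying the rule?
200

Step 1: Original sum of margin = 247
Step 2: 2 records have category = 'books'
Step 3: Each affected record changes by 100
Step 4: Total change = 2 × 100 = 200
Step 5: New sum = 247 + 200 = 447
Step 6: Difference = |447 - 247| = 200
        (Sum increased by 200)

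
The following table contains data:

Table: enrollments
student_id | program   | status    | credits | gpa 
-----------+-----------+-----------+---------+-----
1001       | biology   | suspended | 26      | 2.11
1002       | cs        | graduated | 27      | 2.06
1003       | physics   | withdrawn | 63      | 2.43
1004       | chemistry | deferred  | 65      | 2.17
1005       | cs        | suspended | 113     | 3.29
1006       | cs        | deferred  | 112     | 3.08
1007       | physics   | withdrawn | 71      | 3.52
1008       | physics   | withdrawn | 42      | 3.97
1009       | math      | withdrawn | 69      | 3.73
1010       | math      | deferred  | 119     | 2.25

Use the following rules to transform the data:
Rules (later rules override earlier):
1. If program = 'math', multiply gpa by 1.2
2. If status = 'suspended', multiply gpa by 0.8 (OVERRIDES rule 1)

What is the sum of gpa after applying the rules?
28.73

Step 1: Rule 2 takes priority for records with status = 'suspended'
  - 2 records: 5.4 × 0.8 = 4.32
Step 2: Rule 1 applies to remaining records with program = 'math'
  - 2 records: 5.98 × 1.2 = 7.18
Step 3: Other records unchanged: 17.23
Step 4: Final sum = 4.32 + 7.18 + 17.23 = 28.73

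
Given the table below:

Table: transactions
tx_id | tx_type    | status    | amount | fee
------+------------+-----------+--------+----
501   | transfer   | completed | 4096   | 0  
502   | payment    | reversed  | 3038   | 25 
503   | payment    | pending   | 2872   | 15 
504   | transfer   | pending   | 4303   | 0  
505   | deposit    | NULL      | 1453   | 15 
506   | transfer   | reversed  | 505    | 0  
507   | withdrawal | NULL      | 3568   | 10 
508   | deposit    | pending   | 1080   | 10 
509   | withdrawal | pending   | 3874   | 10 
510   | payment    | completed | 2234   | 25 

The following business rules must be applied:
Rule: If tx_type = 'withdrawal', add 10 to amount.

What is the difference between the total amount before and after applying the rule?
20

Step 1: Original sum of amount = 27023
Step 2: 2 records have tx_type = 'withdrawal'
Step 3: Each affected record changes by 10
Step 4: Total change = 2 × 10 = 20
Step 5: New sum = 27023 + 20 = 27043
Step 6: Difference = |27043 - 27023| = 20
        (Sum increased by 20)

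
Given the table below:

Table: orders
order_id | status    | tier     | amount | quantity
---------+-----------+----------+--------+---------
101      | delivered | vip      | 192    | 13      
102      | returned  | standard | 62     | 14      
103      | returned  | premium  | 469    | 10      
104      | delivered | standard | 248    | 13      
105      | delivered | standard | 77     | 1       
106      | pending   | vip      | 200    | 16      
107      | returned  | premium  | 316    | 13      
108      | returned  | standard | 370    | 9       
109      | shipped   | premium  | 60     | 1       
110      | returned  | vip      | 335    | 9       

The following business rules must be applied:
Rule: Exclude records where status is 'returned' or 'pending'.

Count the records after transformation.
4

Step 1: Count records to exclude
  - 5 (returned) + 1 (pending) = 6 records
Step 2: Total records: 10
Step 3: Remaining = 10 - 6 = 4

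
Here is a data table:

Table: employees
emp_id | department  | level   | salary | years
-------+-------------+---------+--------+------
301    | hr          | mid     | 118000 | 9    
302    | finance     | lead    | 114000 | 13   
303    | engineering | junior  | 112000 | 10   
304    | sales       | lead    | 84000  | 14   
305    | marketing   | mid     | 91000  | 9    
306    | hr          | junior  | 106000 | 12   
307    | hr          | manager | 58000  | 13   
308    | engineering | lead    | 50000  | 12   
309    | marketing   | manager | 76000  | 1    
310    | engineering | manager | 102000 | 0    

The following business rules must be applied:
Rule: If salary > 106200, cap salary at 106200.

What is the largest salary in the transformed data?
106200

Step 1: Original maximum salary = 118000
Step 2: Apply cap at 106200
Step 3: 3 records had salary > 106200 and were capped
Step 4: Maximum after transformation = 106200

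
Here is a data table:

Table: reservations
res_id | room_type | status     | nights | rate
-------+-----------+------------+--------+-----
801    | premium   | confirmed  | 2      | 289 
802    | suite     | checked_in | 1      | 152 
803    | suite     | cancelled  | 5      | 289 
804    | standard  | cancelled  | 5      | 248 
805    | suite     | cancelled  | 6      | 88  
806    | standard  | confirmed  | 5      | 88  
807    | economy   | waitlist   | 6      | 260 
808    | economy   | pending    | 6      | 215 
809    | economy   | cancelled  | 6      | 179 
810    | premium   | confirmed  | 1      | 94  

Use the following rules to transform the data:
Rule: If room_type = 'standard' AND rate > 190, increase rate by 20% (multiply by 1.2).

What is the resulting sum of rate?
1951.6

Step 1: Find records where room_type = 'standard' AND rate > 190
Step 2: 1 records match, summing to 248
Step 3: After multiplier: 248 × 1.2 = 297.6
Step 4: Unaffected records sum: 1654
Step 5: Final sum = 297.6 + 1654 = 1951.6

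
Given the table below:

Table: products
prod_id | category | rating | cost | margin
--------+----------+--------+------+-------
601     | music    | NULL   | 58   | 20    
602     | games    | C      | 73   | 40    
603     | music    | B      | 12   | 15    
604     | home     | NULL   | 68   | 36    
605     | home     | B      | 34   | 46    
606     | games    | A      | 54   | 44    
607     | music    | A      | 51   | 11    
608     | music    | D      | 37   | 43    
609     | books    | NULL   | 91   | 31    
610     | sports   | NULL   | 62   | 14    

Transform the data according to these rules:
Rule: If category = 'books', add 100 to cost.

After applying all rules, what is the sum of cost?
640

Step 1: Count records where category = 'books': 1
Step 2: Total bonus added: 1 × 100 = 100
Step 3: Original sum of cost: 540
Step 4: Final sum = 540 + 100 = 640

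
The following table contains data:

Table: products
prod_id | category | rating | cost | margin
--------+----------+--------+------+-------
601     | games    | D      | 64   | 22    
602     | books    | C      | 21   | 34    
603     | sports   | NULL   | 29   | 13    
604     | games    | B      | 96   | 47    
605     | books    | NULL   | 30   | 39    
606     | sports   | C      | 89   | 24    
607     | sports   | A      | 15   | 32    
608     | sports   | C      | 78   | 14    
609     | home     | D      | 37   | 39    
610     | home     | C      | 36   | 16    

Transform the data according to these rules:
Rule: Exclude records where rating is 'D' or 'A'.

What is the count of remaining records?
7

Step 1: Count records to exclude
  - 2 (D) + 1 (A) = 3 records
Step 2: Total records: 10
Step 3: Remaining = 10 - 3 = 7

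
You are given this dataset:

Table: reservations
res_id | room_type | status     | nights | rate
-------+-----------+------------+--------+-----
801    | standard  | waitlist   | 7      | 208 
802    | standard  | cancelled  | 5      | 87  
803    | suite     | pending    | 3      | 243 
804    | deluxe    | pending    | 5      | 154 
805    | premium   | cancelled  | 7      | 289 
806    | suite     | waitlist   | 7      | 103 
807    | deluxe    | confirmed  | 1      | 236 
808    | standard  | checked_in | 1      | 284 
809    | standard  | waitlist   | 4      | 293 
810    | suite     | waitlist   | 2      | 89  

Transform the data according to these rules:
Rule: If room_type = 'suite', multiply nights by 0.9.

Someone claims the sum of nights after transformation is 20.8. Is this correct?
No, the correct result is 40.8.

Step 1: Calculate the correct sum after transformation
Step 2: Apply multiplier 0.9 to records where room_type = 'suite'
Step 3: Correct result = 40.8
Step 4: Claimed result = 20.8
Step 5: 40.8 ≠ 20.8
Conclusion: The claimed result is incorrect. The correct answer is 40.8.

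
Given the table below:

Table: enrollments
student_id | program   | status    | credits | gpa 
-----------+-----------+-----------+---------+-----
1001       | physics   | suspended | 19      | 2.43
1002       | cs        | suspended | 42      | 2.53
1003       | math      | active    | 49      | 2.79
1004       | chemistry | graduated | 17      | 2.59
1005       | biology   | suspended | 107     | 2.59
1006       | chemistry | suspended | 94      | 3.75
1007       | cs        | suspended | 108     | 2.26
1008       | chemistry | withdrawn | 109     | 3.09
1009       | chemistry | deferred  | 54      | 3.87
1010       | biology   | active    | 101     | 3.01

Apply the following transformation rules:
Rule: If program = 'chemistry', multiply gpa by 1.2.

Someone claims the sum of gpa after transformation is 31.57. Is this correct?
Yes, the result is correct.

Step 1: Calculate the correct sum after transformation
Step 2: Apply multiplier 1.2 to records where program = 'chemistry'
Step 3: Correct result = 31.57
Step 4: Claimed result = 31.57
Step 5: 31.57 = 31.57 ✓
Conclusion: The claimed result is correct.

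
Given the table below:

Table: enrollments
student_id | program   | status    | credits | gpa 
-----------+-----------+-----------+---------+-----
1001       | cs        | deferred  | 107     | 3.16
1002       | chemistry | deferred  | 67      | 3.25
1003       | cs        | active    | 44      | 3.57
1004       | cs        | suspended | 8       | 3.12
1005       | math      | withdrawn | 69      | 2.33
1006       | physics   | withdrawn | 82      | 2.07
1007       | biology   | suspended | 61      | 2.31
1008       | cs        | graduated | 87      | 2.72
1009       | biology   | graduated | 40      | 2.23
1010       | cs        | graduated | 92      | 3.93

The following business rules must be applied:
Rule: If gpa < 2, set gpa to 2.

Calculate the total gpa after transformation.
28.69

Step 1: 0 records have gpa < 2
Step 2: These records originally summed to 0
Step 3: After setting to minimum: 0 × 2 = 0
Step 4: Unaffected records sum: 28.69
Step 5: Final sum = 0 + 28.69 = 28.69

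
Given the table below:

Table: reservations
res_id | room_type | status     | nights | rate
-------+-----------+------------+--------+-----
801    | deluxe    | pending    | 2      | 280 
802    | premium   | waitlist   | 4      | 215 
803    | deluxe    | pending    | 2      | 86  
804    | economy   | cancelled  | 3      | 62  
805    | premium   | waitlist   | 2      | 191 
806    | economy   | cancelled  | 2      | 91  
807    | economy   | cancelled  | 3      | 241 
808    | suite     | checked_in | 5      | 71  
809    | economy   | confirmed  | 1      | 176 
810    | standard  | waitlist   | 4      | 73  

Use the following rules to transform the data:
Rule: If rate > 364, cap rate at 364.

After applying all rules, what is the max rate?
280

Step 1: Original maximum rate = 280
Step 2: Check cap of 364 against maximum
Step 3: No records exceed the cap (max 280 <= cap 364), so no capping applies
Step 4: Maximum after transformation = 280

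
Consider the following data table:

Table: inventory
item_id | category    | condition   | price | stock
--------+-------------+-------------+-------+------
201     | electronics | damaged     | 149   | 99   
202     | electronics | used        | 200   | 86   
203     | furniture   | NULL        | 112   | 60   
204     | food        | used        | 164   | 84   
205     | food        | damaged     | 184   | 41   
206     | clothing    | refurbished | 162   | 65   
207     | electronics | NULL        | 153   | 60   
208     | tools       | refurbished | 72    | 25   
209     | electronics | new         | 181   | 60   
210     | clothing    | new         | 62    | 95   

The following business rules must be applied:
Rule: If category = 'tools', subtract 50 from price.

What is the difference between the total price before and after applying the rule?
50

Step 1: Original sum of price = 1439
Step 2: 1 records have category = 'tools'
Step 3: Each affected record changes by -50
Step 4: Total change = 1 × -50 = -50
Step 5: New sum = 1439 + -50 = 1389
Step 6: Difference = |1389 - 1439| = 50
        (Sum decreased by 50)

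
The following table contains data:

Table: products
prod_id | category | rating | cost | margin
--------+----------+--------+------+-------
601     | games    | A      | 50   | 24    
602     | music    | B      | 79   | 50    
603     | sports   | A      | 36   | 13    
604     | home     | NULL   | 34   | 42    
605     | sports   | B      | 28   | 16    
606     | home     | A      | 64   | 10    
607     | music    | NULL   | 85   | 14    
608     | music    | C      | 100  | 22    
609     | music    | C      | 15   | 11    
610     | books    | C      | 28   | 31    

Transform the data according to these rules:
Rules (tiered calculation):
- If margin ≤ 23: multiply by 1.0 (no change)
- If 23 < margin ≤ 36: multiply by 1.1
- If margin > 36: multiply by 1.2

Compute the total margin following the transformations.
256.9

Step 1: Tier 1 (margin ≤ 23): 6 records, sum = 86 × 1.0 = 86.0
Step 2: Tier 2 (23 < margin ≤ 36): 2 records, sum = 55 × 1.1 = 60.5
Step 3: Tier 3 (margin > 36): 2 records, sum = 92 × 1.2 = 110.4
Step 4: Final sum = 86.0 + 60.5 + 110.4 = 256.9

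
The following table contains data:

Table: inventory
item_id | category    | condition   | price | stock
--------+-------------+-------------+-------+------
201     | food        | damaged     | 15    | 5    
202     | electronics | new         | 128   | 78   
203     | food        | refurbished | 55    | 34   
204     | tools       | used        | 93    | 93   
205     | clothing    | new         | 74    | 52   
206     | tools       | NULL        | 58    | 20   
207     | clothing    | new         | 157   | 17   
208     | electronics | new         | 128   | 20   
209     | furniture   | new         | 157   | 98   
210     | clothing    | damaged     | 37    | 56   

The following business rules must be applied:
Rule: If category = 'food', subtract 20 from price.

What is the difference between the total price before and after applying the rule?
40

Step 1: Original sum of price = 902
Step 2: 2 records have category = 'food'
Step 3: Each affected record changes by -20
Step 4: Total change = 2 × -20 = -40
Step 5: New sum = 902 + -40 = 862
Step 6: Difference = |862 - 902| = 40
        (Sum decreased by 40)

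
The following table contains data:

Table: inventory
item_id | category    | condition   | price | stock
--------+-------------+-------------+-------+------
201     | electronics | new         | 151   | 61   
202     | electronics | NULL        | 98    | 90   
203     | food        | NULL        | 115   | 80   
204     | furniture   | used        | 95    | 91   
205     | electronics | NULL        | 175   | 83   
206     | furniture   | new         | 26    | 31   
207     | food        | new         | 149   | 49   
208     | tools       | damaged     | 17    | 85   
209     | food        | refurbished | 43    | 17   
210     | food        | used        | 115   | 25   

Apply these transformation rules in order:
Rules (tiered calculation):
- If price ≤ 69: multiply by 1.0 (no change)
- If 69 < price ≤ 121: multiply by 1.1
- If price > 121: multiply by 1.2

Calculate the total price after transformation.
1121.3

Step 1: Tier 1 (price ≤ 69): 3 records, sum = 86 × 1.0 = 86.0
Step 2: Tier 2 (69 < price ≤ 121): 4 records, sum = 423 × 1.1 = 465.3
Step 3: Tier 3 (price > 121): 3 records, sum = 475 × 1.2 = 570.0
Step 4: Final sum = 86.0 + 465.3 + 570.0 = 1121.3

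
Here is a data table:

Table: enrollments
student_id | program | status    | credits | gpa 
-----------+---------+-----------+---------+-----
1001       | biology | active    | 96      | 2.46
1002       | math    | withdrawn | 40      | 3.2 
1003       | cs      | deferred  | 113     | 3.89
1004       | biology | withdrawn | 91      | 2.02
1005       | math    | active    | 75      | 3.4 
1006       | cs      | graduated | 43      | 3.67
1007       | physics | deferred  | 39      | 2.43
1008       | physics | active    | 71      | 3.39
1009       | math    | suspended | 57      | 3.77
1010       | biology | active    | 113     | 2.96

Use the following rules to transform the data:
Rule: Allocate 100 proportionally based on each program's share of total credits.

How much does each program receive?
biology: 40.65, cs: 21.14, math: 23.31, physics: 14.91

Step 1: Calculate total credits = 738
Step 2: Calculate each program's proportion:
  biology: 300/738 = 40.65% → 40.65
  cs: 156/738 = 21.14% → 21.14
  math: 172/738 = 23.31% → 23.31
  physics: 110/738 = 14.91% → 14.91
Step 3: Verify: sum of allocations ≈ 100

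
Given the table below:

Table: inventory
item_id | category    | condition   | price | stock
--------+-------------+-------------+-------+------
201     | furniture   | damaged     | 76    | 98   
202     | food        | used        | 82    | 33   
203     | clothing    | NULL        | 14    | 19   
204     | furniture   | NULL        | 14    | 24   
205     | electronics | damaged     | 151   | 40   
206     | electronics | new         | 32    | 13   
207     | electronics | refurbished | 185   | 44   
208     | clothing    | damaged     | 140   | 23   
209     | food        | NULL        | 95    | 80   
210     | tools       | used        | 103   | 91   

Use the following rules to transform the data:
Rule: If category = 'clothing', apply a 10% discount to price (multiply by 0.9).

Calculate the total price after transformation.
876.6

Step 1: Records with category = 'clothing' have total price = 154
Step 2: Apply multiplier: 154 × 0.9 = 138.6
Step 3: Other records total: 738
Step 4: Final sum = 138.6 + 738 = 876.6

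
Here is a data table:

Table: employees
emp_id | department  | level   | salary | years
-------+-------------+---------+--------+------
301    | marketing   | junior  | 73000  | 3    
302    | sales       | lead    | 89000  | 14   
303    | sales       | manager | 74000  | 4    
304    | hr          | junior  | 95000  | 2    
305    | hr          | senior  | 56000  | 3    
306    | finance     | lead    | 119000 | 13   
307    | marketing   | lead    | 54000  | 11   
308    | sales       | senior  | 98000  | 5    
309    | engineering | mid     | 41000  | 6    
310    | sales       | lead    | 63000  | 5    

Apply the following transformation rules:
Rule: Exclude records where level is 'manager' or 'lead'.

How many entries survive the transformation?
5

Step 1: Count records to exclude
  - 1 (manager) + 4 (lead) = 5 records
Step 2: Total records: 10
Step 3: Remaining = 10 - 5 = 5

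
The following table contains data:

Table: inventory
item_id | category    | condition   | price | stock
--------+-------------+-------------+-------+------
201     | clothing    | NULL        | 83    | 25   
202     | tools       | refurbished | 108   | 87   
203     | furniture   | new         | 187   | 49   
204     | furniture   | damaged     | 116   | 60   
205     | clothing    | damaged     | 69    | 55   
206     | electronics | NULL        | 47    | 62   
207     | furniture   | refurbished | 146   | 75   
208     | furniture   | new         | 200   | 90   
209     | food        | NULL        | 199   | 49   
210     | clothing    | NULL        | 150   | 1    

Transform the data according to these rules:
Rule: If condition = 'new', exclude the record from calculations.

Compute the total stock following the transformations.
414

Step 1: Identify records where condition = 'new'
Step 2: The excluded records sum to 139
Step 3: Original total stock = 553
Step 4: Remaining total = 553 - 139 = 414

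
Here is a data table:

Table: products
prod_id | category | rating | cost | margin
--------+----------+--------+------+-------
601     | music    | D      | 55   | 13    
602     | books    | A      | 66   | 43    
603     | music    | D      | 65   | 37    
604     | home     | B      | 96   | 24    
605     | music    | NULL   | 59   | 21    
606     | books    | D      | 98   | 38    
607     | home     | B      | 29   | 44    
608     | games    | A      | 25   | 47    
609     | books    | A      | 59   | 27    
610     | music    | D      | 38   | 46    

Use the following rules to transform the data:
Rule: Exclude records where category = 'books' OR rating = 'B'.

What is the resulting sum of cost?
242

Step 1: Find records where category = 'books' OR rating = 'B'
Step 2: 5 records match, summing to 348
Step 3: Original sum: 590
Step 4: Remaining sum = 590 - 348 = 242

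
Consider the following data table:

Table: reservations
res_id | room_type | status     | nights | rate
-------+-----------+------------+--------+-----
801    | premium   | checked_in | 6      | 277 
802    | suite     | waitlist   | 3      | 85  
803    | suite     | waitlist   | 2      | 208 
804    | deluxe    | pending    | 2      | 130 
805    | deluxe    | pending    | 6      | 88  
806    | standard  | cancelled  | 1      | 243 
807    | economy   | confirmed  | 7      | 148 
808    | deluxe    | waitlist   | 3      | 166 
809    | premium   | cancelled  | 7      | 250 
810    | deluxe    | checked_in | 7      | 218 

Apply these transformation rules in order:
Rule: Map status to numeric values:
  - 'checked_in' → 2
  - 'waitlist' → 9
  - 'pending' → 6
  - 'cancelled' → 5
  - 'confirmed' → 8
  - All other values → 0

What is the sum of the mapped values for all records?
61

Step 1: Apply mapping to each record
Step 2: Count by status:
  'checked_in': 2 records × 2 = 4
  'waitlist': 3 records × 9 = 27
  'pending': 2 records × 6 = 12
  'cancelled': 2 records × 5 = 10
  'confirmed': 1 records × 8 = 8
Step 3: Sum all mapped values = 61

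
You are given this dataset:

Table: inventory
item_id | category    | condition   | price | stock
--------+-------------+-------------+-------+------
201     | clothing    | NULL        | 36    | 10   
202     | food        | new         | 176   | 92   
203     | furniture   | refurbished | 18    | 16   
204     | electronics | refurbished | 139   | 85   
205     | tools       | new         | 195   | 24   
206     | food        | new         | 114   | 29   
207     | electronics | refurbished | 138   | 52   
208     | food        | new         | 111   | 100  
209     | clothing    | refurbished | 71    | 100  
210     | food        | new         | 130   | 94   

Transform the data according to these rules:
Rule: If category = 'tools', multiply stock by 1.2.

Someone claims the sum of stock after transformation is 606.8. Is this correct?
Yes, the result is correct.

Step 1: Calculate the correct sum after transformation
Step 2: Apply multiplier 1.2 to records where category = 'tools'
Step 3: Correct result = 606.8
Step 4: Claimed result = 606.8
Step 5: 606.8 = 606.8 ✓
Conclusion: The claimed result is correct.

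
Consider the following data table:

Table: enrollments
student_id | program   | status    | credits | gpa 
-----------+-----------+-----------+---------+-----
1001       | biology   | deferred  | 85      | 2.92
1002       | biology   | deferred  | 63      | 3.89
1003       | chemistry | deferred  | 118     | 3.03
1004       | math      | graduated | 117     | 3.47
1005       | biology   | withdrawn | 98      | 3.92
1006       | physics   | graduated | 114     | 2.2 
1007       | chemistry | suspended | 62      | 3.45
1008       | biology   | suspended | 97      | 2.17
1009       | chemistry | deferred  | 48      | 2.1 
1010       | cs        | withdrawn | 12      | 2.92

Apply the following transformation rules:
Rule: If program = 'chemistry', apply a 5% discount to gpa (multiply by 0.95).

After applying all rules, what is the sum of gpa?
29.64

Step 1: Records with program = 'chemistry' have total gpa = 8.58
Step 2: Apply multiplier: 8.58 × 0.95 = 8.15
Step 3: Other records total: 21.49
Step 4: Final sum = 8.15 + 21.49 = 29.64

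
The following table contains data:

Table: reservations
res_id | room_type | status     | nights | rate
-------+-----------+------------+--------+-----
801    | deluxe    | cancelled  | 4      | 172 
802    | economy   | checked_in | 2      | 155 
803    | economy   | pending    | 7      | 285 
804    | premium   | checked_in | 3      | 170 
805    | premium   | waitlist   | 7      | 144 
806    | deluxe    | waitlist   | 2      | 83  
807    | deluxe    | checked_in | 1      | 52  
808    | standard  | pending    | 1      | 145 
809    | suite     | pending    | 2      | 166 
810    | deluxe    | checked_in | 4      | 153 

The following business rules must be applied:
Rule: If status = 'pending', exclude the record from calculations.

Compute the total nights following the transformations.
23

Step 1: Identify records where status = 'pending'
Step 2: The excluded records sum to 10
Step 3: Original total nights = 33
Step 4: Remaining total = 33 - 10 = 23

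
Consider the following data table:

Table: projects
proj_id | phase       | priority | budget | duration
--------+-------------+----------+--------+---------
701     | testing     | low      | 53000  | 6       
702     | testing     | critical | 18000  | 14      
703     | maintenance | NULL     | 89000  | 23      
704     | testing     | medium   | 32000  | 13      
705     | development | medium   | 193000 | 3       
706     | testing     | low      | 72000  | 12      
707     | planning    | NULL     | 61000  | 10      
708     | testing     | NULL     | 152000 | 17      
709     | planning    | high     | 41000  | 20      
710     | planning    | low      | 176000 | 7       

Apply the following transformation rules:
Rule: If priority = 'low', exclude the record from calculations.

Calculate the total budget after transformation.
586000

Step 1: Identify records where priority = 'low'
Step 2: The excluded records sum to 301000
Step 3: Original total budget = 887000
Step 4: Remaining total = 887000 - 301000 = 586000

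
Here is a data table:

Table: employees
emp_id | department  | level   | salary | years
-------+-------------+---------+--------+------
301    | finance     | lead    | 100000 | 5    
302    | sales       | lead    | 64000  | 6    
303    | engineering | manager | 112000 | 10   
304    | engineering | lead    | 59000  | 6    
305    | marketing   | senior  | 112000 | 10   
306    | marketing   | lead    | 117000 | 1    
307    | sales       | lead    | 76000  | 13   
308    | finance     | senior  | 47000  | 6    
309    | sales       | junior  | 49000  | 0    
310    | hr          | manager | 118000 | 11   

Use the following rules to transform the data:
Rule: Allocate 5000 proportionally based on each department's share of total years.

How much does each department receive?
engineering: 1176.47, finance: 808.82, hr: 808.82, marketing: 808.82, sales: 1397.06

Step 1: Calculate total years = 68
Step 2: Calculate each department's proportion:
  engineering: 16/68 = 23.53% → 1176.47
  finance: 11/68 = 16.18% → 808.82
  hr: 11/68 = 16.18% → 808.82
  marketing: 11/68 = 16.18% → 808.82
  sales: 19/68 = 27.94% → 1397.06
Step 3: Verify: sum of allocations ≈ 5000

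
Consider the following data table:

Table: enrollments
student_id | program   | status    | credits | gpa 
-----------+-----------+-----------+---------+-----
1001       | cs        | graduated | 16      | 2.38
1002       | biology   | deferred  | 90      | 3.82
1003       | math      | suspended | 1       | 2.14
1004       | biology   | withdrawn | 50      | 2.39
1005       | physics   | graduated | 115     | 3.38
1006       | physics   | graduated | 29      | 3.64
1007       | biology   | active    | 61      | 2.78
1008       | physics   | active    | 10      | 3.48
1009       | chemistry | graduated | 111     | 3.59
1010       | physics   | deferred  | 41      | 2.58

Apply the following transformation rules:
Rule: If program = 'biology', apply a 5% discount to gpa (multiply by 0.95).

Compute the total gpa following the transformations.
29.73

Step 1: Records with program = 'biology' have total gpa = 8.99
Step 2: Apply multiplier: 8.99 × 0.95 = 8.54
Step 3: Other records total: 21.19
Step 4: Final sum = 8.54 + 21.19 = 29.73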